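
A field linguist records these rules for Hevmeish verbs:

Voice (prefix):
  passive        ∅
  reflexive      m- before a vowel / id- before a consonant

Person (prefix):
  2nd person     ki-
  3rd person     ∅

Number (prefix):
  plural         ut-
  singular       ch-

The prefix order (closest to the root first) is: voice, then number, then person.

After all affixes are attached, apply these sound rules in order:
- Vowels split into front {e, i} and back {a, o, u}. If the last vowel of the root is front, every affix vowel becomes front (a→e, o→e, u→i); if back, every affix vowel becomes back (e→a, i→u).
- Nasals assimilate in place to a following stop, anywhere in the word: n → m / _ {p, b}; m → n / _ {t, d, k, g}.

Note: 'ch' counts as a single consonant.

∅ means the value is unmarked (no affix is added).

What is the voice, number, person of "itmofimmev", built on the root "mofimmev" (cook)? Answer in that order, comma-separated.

Segment: ut-mofimmev.
voice: ∅ → passive.
number: ut- → plural.
person: ∅ → 3rd person.

passive, plural, 3rd person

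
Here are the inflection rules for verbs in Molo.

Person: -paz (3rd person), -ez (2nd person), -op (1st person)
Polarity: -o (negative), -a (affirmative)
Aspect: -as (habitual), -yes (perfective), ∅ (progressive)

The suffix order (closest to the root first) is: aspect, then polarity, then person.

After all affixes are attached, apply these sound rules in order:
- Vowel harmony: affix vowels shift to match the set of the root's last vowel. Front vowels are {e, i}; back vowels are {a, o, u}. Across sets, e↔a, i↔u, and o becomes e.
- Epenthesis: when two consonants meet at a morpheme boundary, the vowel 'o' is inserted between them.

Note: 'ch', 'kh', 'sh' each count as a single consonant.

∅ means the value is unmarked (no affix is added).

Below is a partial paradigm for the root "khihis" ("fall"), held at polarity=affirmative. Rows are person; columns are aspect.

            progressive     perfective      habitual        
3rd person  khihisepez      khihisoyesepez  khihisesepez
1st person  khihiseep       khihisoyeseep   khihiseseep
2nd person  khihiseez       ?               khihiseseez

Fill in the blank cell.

Attach aspect perfective -yes → khihisyes.
Attach polarity affirmative -a → khihisyesa.
Attach person 2nd person -ez → khihisyesaez.
Apply vowel harmony: khihisyesaez → khihisyeseez.
Apply epenthesis: khihisyeseez → khihisoyeseez.

khihisoyeseez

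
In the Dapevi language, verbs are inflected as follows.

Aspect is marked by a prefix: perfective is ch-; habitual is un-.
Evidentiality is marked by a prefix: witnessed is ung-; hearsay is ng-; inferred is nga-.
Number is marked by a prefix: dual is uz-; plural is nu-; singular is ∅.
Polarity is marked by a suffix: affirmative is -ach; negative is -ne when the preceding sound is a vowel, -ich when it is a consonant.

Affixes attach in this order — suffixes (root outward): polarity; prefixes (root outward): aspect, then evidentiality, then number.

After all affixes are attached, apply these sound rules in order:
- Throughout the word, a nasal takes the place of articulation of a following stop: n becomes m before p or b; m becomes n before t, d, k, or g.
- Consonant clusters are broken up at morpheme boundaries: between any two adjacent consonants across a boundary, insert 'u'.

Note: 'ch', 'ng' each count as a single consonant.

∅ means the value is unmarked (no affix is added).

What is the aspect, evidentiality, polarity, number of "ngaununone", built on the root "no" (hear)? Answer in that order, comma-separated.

habitual, inferred, negative, singular

Segment: nga-un-no-ne.
aspect: un- → habitual.
evidentiality: nga- → inferred.
polarity: -ne/ich → negative.
number: ∅ → singular.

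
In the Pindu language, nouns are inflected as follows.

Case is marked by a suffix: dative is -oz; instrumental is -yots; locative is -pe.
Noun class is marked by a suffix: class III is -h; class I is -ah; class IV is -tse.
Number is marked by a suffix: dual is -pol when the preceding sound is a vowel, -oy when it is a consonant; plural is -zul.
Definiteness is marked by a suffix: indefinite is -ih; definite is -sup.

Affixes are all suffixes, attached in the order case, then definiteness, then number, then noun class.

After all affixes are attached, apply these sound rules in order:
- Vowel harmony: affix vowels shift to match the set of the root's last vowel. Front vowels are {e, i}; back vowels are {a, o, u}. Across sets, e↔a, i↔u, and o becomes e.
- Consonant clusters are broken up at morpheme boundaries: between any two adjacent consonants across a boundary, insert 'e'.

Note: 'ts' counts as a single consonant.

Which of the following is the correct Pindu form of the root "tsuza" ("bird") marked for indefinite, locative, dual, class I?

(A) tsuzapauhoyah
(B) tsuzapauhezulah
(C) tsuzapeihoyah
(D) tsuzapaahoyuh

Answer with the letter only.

A

Attach case locative -pe → tsuzape.
Attach definiteness indefinite -ih → tsuzapeih.
Attach number dual -oy (after consonant 'h') → tsuzapeihoy.
Attach noun class class I -ah → tsuzapeihoyah.
Apply vowel harmony: tsuzapeihoyah → tsuzapauhoyah.
Epenthesis: no change.
So the correct form is tsuzapauhoyah, option (A).
(C) tsuzapeihoyah is wrong: it fails to apply the sound rule(s).
(D) tsuzapaahoyuh is wrong: it has the affixes in the wrong order.
(B) tsuzapauhezulah is wrong: it uses plural instead of dual for number.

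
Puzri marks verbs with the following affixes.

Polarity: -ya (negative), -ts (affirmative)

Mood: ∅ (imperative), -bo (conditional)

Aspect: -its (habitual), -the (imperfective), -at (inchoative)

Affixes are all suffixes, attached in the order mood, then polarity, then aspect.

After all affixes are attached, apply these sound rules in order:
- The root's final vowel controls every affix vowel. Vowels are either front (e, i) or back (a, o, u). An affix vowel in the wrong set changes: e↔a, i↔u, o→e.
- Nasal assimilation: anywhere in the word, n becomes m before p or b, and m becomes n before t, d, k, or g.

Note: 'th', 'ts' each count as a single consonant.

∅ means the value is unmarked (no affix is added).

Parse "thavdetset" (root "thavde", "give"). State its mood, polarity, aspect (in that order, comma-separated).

Segment: thavde-ts-at.
mood: ∅ → imperative.
polarity: -ts → affirmative.
aspect: -at → inchoative.

imperative, affirmative, inchoative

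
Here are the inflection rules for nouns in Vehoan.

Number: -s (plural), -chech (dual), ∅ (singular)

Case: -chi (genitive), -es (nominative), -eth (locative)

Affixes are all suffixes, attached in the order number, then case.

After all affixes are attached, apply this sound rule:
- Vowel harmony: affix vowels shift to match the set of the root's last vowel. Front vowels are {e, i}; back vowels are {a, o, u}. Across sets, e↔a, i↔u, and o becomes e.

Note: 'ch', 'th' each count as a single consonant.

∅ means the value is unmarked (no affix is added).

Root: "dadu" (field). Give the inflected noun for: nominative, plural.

dadusas

Attach number plural -s → dadus.
Attach case nominative -es → daduses.
Apply vowel harmony: daduses → dadusas.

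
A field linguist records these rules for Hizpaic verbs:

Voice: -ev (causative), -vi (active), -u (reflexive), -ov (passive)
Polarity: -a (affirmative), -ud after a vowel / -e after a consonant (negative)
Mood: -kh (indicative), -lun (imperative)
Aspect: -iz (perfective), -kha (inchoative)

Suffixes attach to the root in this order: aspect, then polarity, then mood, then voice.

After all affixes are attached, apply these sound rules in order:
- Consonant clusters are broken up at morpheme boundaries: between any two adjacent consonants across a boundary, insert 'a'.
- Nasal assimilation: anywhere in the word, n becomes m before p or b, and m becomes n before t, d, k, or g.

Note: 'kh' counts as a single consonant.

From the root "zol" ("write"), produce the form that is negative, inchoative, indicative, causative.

zolakhaudakhev

Attach aspect inchoative -kha → zolkha.
Attach polarity negative -ud (after vowel 'a') → zolkhaud.
Attach mood indicative -kh → zolkhaudkh.
Attach voice causative -ev → zolkhaudkhev.
Apply epenthesis: zolkhaudkhev → zolakhaudakhev.
Nasal assimilation: no change.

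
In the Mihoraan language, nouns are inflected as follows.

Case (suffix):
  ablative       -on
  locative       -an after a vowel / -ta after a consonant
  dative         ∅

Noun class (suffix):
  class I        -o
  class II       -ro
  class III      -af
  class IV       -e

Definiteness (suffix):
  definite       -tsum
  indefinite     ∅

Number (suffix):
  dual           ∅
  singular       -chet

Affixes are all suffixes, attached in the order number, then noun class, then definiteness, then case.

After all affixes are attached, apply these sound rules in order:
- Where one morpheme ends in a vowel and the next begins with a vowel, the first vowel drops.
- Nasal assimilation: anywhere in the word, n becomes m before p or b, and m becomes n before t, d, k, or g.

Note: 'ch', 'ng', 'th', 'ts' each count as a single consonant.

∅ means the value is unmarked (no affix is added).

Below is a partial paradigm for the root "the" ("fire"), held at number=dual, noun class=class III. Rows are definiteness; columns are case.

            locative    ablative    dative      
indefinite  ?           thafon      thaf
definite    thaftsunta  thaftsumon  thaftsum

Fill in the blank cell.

thafta

number = dual: zero marking, form stays the.
Attach noun class class III -af → theaf.
definiteness = indefinite: zero marking, form stays theaf.
Attach case locative -ta (after consonant 'f') → theafta.
Apply vowel deletion: theafta → thafta.
Nasal assimilation: no change.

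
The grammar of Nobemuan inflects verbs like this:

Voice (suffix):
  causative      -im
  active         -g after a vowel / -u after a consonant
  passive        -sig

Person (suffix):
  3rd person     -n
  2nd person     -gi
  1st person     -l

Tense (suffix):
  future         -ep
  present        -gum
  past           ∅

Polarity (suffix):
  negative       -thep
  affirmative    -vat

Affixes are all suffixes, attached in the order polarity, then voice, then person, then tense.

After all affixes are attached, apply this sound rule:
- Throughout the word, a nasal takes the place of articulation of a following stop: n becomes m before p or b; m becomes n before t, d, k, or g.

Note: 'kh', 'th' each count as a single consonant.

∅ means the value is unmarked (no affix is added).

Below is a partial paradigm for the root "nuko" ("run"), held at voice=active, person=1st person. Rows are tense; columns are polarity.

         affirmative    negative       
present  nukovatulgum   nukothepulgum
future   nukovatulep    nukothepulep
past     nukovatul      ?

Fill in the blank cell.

nukothepul

Attach polarity negative -thep → nukothep.
Attach voice active -u (after consonant 'p') → nukothepu.
Attach person 1st person -l → nukothepul.
tense = past: zero marking, form stays nukothepul.
Nasal assimilation: no change.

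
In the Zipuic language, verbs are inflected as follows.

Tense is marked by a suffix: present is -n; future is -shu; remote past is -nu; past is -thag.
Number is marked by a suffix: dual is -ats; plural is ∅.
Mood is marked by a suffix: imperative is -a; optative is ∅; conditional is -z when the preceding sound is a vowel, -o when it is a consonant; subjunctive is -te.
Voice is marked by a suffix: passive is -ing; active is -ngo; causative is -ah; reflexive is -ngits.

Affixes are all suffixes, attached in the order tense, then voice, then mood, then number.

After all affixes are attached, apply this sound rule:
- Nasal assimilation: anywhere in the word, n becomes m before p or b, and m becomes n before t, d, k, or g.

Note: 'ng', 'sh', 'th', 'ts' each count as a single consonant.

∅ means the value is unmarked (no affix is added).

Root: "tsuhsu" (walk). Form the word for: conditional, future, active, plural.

Attach tense future -shu → tsuhsushu.
Attach voice active -ngo → tsuhsushungo.
Attach mood conditional -z (after vowel 'o') → tsuhsushungoz.
number = plural: zero marking, form stays tsuhsushungoz.
Nasal assimilation: no change.

tsuhsushungoz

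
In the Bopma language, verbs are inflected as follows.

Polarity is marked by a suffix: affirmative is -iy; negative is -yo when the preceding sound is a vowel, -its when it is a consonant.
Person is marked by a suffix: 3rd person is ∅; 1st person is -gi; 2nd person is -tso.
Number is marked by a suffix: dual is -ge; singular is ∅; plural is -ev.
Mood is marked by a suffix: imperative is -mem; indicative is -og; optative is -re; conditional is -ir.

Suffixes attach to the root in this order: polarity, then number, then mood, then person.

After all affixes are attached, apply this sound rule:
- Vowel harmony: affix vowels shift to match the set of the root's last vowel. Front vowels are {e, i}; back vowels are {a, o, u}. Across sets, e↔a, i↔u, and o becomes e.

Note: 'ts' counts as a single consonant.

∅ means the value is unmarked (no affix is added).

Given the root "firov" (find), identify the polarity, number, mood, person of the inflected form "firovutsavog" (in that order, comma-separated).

Segment: firov-its-ev-og.
polarity: -yo/its → negative.
number: -ev → plural.
mood: -og → indicative.
person: ∅ → 3rd person.

negative, plural, indicative, 3rd person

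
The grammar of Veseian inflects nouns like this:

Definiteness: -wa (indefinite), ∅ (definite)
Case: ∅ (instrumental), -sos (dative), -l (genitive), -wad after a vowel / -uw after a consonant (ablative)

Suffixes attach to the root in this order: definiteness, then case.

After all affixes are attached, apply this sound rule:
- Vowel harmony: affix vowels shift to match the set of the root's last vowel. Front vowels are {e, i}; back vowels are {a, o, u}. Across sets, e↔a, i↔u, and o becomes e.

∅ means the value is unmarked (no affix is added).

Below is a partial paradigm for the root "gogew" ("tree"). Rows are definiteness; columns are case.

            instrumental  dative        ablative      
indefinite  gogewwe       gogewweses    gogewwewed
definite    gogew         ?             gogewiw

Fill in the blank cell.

gogewses

definiteness = definite: zero marking, form stays gogew.
Attach case dative -sos → gogewsos.
Apply vowel harmony: gogewsos → gogewses.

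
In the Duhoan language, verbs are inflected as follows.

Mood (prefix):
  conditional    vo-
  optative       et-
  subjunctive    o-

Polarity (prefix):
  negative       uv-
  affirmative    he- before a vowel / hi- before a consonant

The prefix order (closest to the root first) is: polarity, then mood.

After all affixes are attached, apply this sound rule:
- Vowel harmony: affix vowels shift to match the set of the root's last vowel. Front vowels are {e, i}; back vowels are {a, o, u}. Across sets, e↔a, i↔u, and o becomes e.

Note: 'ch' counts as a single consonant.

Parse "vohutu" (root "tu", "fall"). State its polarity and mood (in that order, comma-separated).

Segment: vo-hi-tu.
polarity: he/hi- → affirmative.
mood: vo- → conditional.

affirmative, conditional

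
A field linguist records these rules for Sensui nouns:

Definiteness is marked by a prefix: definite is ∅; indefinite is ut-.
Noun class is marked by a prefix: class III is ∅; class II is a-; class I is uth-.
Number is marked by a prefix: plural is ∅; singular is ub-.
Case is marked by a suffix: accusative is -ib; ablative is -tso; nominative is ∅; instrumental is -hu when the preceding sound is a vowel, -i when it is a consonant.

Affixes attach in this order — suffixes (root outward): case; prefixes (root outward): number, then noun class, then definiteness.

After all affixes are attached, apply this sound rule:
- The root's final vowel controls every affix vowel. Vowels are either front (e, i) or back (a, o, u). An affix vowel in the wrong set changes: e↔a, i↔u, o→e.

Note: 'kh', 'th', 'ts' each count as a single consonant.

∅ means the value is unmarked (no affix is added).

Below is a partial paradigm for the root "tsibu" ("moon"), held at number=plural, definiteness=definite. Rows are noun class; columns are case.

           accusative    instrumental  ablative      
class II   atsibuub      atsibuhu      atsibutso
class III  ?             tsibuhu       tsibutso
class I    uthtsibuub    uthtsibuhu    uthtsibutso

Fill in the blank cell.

number = plural: zero marking, form stays tsibu.
noun class = class III: zero marking, form stays tsibu.
Attach case accusative -ib → tsibuib.
definiteness = definite: zero marking, form stays tsibuib.
Apply vowel harmony: tsibuib → tsibuub.

tsibuub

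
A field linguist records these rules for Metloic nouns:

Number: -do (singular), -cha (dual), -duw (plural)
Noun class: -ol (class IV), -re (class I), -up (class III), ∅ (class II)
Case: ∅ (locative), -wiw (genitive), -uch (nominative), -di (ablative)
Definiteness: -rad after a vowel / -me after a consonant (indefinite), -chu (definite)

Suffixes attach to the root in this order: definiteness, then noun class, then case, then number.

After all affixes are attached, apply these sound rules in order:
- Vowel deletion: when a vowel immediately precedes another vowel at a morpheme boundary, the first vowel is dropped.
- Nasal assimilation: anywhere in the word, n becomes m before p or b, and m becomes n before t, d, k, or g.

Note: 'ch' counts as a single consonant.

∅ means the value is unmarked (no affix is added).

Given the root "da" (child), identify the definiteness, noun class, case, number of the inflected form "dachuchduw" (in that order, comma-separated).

definite, class II, nominative, plural

Segment: da-chu-uch-duw.
definiteness: -chu → definite.
noun class: ∅ → class II.
case: -uch → nominative.
number: -duw → plural.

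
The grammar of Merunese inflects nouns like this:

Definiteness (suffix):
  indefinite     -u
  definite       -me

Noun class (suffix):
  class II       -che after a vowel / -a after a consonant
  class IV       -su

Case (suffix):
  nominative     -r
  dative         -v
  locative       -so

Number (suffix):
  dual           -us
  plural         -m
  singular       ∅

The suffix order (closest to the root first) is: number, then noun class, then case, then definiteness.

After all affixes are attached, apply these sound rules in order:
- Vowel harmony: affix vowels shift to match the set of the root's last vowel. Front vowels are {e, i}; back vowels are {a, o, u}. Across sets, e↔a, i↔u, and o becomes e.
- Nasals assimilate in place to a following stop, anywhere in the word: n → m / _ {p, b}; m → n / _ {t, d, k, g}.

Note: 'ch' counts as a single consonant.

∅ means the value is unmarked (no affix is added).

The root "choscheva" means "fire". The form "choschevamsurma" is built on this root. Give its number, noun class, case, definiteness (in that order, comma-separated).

plural, class IV, nominative, definite

Segment: choscheva-m-su-r-me.
number: -m → plural.
noun class: -su → class IV.
case: -r → nominative.
definiteness: -me → definite.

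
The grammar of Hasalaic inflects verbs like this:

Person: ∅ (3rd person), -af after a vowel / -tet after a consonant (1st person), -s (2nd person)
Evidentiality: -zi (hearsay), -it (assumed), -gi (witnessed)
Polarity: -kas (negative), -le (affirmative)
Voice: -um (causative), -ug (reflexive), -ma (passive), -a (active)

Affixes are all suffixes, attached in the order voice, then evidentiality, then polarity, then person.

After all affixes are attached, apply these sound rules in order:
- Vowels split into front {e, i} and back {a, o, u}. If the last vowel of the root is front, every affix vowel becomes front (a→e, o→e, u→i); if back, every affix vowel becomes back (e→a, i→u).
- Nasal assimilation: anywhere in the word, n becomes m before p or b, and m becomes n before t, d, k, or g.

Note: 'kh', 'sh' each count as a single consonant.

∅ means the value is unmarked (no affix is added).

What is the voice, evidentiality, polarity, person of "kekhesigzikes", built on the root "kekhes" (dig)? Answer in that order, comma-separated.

Segment: kekhes-ug-zi-kas.
voice: -ug → reflexive.
evidentiality: -zi → hearsay.
polarity: -kas → negative.
person: ∅ → 3rd person.

reflexive, hearsay, negative, 3rd person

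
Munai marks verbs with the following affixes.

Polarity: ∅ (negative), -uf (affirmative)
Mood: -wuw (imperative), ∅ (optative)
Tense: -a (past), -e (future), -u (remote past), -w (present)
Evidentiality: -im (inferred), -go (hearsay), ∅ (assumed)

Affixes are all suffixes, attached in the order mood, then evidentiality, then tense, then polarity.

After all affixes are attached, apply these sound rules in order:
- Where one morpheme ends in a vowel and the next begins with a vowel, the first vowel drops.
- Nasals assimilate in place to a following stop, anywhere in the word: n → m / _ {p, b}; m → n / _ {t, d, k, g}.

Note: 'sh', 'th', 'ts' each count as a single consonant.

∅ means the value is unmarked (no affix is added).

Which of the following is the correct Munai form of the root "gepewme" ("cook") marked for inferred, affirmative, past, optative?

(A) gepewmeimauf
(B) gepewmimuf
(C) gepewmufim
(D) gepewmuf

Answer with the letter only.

mood = optative: zero marking, form stays gepewme.
Attach evidentiality inferred -im → gepewmeim.
Attach tense past -a → gepewmeima.
Attach polarity affirmative -uf → gepewmeimauf.
Apply vowel deletion: gepewmeimauf → gepewmimuf.
Nasal assimilation: no change.
So the correct form is gepewmimuf, option (B).
(D) gepewmuf is wrong: it uses assumed instead of inferred for evidentiality.
(A) gepewmeimauf is wrong: it fails to apply the sound rule(s).
(C) gepewmufim is wrong: it has the affixes in the wrong order.

B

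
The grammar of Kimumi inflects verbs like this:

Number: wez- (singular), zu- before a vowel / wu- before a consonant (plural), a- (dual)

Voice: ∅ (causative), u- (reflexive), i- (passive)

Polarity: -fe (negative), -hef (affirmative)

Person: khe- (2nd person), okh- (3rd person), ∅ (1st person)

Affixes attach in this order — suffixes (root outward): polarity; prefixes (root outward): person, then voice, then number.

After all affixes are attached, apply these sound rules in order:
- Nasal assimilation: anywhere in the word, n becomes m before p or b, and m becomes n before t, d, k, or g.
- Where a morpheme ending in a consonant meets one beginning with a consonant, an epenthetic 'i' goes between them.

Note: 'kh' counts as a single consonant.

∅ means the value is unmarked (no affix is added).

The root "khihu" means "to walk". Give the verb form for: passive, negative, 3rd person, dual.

Attach person 3rd person okh- → okhkhihu.
Attach voice passive i- → iokhkhihu.
Attach number dual a- → aiokhkhihu.
Attach polarity negative -fe → aiokhkhihufe.
Nasal assimilation: no change.
Apply epenthesis: aiokhkhihufe → aiokhikhihufe.

aiokhikhihufe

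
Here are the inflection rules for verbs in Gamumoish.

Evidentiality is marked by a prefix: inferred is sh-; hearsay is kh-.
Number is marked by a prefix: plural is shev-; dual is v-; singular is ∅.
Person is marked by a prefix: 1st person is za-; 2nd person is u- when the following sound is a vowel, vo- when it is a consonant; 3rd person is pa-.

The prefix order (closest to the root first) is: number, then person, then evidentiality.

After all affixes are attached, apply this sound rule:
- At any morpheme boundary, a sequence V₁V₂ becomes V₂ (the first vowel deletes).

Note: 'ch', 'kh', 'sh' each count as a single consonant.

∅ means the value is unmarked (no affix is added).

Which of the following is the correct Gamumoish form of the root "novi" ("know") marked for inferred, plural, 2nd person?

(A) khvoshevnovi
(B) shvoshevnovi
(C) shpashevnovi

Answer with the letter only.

B

Attach number plural shev- → shevnovi.
Attach person 2nd person vo- (before consonant 'sh') → voshevnovi.
Attach evidentiality inferred sh- → shvoshevnovi.
Vowel deletion: no change.
So the correct form is shvoshevnovi, option (B).
(C) shpashevnovi is wrong: it uses 3rd person instead of 2nd person for person.
(A) khvoshevnovi is wrong: it uses hearsay instead of inferred for evidentiality.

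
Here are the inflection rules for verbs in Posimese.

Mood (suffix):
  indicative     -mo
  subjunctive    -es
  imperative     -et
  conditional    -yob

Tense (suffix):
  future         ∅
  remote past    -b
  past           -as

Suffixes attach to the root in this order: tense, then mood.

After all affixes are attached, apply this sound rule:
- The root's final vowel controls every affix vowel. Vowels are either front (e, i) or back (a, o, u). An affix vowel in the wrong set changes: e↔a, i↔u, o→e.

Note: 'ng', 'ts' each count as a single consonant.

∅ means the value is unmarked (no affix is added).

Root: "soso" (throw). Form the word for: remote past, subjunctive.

sosobas

Attach tense remote past -b → sosob.
Attach mood subjunctive -es → sosobes.
Apply vowel harmony: sosobes → sosobas.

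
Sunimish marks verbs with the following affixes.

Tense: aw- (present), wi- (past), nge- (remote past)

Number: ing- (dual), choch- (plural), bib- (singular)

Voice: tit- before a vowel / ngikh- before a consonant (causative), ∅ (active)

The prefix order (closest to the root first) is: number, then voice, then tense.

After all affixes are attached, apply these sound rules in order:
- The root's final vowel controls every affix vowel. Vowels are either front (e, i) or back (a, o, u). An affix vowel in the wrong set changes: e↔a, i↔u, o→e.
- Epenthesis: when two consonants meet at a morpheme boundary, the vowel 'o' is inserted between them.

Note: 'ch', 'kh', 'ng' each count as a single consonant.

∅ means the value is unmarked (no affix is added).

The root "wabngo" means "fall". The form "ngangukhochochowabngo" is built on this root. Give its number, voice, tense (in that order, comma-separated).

plural, causative, remote past

Segment: nge-ngikh-choch-wabngo.
number: choch- → plural.
voice: tit/ngikh- → causative.
tense: nge- → remote past.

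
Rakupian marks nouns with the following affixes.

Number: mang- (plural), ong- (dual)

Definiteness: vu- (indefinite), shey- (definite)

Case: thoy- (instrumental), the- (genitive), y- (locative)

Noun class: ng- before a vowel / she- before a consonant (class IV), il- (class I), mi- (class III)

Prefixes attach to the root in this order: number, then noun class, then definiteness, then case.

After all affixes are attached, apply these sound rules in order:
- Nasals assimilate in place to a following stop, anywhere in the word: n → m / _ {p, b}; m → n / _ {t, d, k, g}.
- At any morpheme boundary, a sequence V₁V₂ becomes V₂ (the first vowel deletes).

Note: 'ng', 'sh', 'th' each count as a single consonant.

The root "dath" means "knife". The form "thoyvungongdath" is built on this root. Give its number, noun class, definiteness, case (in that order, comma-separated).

Segment: thoy-vu-ng-ong-dath.
number: ong- → dual.
noun class: ng/she- → class IV.
definiteness: vu- → indefinite.
case: thoy- → instrumental.

dual, class IV, indefinite, instrumental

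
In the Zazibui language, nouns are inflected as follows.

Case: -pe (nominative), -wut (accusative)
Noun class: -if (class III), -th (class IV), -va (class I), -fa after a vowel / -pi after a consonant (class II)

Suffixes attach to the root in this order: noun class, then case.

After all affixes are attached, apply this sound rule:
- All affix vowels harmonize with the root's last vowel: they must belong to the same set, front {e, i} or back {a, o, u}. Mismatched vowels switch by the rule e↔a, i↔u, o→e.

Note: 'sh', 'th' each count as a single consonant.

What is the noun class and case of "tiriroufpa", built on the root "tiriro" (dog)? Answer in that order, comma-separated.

class III, nominative

Segment: tiriro-if-pe.
noun class: -if → class III.
case: -pe → nominative.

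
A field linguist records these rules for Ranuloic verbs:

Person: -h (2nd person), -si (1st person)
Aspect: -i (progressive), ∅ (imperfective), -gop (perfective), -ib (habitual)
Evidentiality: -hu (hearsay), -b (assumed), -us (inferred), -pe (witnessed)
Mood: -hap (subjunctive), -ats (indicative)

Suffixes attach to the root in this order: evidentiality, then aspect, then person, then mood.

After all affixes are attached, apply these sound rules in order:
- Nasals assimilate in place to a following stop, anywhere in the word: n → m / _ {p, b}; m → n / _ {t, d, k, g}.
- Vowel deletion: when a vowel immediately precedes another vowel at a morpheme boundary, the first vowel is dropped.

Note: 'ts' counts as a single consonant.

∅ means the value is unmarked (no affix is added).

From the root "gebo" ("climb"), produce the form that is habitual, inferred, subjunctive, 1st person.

gebusibsihap

Attach evidentiality inferred -us → gebous.
Attach aspect habitual -ib → gebousib.
Attach person 1st person -si → gebousibsi.
Attach mood subjunctive -hap → gebousibsihap.
Nasal assimilation: no change.
Apply vowel deletion: gebousibsihap → gebusibsihap.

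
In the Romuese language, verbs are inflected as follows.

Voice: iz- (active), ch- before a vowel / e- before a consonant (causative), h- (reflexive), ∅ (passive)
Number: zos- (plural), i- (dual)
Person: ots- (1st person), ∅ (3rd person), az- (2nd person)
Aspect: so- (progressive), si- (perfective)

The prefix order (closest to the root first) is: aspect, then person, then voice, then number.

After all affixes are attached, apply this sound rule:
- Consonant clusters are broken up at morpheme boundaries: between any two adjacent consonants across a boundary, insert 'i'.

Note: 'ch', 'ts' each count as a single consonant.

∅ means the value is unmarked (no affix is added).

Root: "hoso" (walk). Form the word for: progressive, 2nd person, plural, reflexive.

Attach aspect progressive so- → sohoso.
Attach person 2nd person az- → azsohoso.
Attach voice reflexive h- → hazsohoso.
Attach number plural zos- → zoshazsohoso.
Apply epenthesis: zoshazsohoso → zosihazisohoso.

zosihazisohoso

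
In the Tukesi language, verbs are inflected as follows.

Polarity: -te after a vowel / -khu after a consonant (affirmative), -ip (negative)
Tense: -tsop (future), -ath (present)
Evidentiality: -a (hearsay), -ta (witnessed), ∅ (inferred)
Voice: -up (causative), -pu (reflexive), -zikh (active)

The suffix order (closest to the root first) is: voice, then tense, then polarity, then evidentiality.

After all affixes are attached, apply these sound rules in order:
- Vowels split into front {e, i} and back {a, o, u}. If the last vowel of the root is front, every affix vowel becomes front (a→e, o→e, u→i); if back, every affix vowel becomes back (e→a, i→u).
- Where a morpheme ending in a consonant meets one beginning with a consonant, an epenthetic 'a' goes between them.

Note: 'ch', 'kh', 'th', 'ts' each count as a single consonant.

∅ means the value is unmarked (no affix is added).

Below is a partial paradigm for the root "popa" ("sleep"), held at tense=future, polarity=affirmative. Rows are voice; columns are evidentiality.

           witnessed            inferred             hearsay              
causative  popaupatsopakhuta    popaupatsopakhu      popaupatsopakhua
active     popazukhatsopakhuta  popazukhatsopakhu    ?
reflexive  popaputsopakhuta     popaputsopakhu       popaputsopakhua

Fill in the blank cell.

Attach voice active -zikh → popazikh.
Attach tense future -tsop → popazikhtsop.
Attach polarity affirmative -khu (after consonant 'p') → popazikhtsopkhu.
Attach evidentiality hearsay -a → popazikhtsopkhua.
Apply vowel harmony: popazikhtsopkhua → popazukhtsopkhua.
Apply epenthesis: popazukhtsopkhua → popazukhatsopakhua.

popazukhatsopakhua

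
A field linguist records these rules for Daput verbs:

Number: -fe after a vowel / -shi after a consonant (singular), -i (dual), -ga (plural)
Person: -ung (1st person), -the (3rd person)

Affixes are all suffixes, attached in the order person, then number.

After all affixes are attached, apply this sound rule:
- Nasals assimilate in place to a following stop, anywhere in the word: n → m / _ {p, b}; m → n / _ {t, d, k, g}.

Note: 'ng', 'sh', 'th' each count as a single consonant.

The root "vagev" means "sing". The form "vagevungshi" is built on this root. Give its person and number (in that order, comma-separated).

1st person, singular

Segment: vagev-ung-shi.
person: -ung → 1st person.
number: -fe/shi → singular.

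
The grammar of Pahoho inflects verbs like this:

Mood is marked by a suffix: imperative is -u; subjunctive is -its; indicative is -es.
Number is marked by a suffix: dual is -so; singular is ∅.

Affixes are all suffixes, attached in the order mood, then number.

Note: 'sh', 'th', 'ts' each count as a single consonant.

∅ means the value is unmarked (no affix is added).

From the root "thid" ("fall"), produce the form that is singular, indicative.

thides

Attach mood indicative -es → thides.
number = singular: zero marking, form stays thides.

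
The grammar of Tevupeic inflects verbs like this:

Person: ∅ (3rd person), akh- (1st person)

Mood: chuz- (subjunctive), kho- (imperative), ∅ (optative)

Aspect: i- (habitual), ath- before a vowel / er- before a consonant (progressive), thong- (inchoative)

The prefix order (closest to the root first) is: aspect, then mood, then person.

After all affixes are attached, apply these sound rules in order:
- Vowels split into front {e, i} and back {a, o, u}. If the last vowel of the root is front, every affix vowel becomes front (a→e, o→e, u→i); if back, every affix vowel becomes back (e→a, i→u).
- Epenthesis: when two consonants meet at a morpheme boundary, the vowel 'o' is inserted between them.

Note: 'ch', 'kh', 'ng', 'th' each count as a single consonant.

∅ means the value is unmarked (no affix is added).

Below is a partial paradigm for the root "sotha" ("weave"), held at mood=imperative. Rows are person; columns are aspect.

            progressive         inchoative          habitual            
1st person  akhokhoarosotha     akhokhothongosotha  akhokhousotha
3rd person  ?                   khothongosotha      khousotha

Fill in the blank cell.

khoarosotha

Attach aspect progressive er- (before consonant 's') → ersotha.
Attach mood imperative kho- → khoersotha.
person = 3rd person: zero marking, form stays khoersotha.
Apply vowel harmony: khoersotha → khoarsotha.
Apply epenthesis: khoarsotha → khoarosotha.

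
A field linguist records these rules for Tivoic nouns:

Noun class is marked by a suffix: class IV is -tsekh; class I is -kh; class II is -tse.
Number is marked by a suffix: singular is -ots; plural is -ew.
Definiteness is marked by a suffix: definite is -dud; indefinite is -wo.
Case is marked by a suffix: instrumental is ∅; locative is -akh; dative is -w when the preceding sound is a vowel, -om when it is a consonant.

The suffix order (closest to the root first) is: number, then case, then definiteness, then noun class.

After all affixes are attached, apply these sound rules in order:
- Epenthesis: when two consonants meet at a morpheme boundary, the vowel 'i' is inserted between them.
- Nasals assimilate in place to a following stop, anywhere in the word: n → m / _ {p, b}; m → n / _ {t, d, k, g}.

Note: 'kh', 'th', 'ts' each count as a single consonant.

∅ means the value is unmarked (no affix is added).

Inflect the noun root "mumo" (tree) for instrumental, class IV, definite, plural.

Attach number plural -ew → mumoew.
case = instrumental: zero marking, form stays mumoew.
Attach definiteness definite -dud → mumoewdud.
Attach noun class class IV -tsekh → mumoewdudtsekh.
Apply epenthesis: mumoewdudtsekh → mumoewiduditsekh.
Nasal assimilation: no change.

mumoewiduditsekh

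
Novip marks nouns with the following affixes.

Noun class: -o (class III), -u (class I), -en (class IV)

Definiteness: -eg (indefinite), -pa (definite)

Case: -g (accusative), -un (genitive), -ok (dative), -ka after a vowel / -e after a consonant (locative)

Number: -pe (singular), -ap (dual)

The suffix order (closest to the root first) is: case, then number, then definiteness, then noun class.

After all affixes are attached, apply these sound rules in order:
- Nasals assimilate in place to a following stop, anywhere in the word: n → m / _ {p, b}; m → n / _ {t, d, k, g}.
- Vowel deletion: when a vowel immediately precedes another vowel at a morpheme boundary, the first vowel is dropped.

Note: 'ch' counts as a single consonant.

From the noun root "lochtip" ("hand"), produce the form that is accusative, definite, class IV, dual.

Attach case accusative -g → lochtipg.
Attach number dual -ap → lochtipgap.
Attach definiteness definite -pa → lochtipgappa.
Attach noun class class IV -en → lochtipgappaen.
Nasal assimilation: no change.
Apply vowel deletion: lochtipgappaen → lochtipgappen.

lochtipgappen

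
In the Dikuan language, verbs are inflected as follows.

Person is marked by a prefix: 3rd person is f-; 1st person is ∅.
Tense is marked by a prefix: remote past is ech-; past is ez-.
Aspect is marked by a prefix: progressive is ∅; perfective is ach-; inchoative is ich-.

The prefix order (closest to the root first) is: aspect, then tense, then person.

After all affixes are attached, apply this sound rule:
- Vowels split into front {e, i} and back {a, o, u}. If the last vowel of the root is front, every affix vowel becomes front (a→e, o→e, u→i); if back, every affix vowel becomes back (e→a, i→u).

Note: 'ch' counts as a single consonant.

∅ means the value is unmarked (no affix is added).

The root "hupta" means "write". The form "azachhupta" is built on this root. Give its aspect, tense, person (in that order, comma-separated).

Segment: ez-ach-hupta.
aspect: ach- → perfective.
tense: ez- → past.
person: ∅ → 1st person.

perfective, past, 1st person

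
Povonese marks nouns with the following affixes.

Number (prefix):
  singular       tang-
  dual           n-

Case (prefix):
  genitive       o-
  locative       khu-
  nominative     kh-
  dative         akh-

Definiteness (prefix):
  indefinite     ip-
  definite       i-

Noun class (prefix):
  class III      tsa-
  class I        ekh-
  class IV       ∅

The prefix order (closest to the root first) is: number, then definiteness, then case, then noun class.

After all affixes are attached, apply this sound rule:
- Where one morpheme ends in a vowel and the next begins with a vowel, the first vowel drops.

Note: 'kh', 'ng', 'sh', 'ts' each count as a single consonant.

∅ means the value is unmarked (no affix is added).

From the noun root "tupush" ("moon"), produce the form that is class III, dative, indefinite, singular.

Attach number singular tang- → tangtupush.
Attach definiteness indefinite ip- → iptangtupush.
Attach case dative akh- → akhiptangtupush.
Attach noun class class III tsa- → tsaakhiptangtupush.
Apply vowel deletion: tsaakhiptangtupush → tsakhiptangtupush.

tsakhiptangtupush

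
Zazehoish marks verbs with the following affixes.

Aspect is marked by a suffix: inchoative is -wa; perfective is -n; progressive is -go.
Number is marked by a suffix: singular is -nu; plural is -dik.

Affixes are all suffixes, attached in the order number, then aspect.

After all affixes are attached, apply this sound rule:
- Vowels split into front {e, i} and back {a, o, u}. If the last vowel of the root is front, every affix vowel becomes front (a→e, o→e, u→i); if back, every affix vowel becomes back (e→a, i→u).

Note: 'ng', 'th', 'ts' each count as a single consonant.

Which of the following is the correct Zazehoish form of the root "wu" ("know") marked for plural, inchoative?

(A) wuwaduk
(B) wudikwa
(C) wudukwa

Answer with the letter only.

C

Attach number plural -dik → wudik.
Attach aspect inchoative -wa → wudikwa.
Apply vowel harmony: wudikwa → wudukwa.
So the correct form is wudukwa, option (C).
(B) wudikwa is wrong: it fails to apply the sound rule(s).
(A) wuwaduk is wrong: it has the affixes in the wrong order.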